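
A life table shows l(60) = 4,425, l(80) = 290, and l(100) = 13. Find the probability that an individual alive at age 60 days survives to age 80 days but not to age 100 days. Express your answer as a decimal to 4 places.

This is the probability of reaching 80 but not 100, conditional on being alive at 60: (l(80) − l(100)) / l(60).
= (290 − 13) / 4,425 = 277 / 4,425 = 0.062599.

0.0626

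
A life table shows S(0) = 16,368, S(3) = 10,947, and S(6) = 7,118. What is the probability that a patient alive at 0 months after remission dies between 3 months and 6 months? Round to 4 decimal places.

0.2339

This is the probability of reaching 3 but not 6, conditional on being alive at 0: (S(3) − S(6)) / S(0).
= (10,947 − 7,118) / 16,368 = 3,829 / 16,368 = 0.233932.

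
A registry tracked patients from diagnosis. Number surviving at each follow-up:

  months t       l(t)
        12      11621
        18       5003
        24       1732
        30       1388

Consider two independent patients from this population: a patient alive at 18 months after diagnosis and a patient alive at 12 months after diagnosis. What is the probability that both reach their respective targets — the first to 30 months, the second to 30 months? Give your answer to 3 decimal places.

0.033

p₁ = l(30)/l(18) = 1388/5003 = 0.277434; p₂ = l(30)/l(12) = 1388/11621 = 0.119439.
P(both) = p₁ × p₂ = 0.277434 × 0.119439 = 0.033136.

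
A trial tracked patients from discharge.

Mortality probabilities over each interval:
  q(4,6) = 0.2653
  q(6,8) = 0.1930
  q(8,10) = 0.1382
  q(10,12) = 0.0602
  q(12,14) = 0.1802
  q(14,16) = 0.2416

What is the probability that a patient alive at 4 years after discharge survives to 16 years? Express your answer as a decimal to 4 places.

0.2986

P(survive 4→16) = (1 − 0.2653) × (1 − 0.1930) × (1 − 0.1382) × (1 − 0.0602) × (1 − 0.1802) × (1 − 0.2416).
= 0.7347 × 0.8070 × 0.8618 × 0.9398 × 0.8198 × 0.7584 = 0.298560.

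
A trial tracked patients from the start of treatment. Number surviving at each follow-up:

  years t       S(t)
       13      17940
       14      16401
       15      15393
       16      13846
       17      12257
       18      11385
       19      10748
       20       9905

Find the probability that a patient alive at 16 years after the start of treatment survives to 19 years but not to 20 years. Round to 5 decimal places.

0.06088

This is the probability of reaching 19 but not 20, conditional on being alive at 16: (S(19) − S(20)) / S(16).
= (10748 − 9905) / 13846 = 843 / 13846 = 0.060884.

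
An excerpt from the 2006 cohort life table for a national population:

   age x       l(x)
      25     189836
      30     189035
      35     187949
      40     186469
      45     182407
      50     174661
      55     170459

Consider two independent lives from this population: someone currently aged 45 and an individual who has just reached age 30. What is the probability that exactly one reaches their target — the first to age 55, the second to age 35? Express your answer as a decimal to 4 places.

0.0705

p₁ = l(55)/l(45) = 170459/182407 = 0.934498; p₂ = l(35)/l(30) = 187949/189035 = 0.994255.
P(exactly one) = p₁(1−p₂) + (1−p₁)p₂ = 0.005369 + 0.065126 = 0.070494.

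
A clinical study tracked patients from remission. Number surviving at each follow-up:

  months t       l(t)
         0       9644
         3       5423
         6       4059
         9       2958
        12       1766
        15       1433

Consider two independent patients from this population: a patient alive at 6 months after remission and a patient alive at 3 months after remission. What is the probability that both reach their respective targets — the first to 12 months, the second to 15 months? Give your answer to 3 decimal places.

0.115

p₁ = l(12)/l(6) = 1766/4059 = 0.435083; p₂ = l(15)/l(3) = 1433/5423 = 0.264245.
P(both) = p₁ × p₂ = 0.435083 × 0.264245 = 0.114969.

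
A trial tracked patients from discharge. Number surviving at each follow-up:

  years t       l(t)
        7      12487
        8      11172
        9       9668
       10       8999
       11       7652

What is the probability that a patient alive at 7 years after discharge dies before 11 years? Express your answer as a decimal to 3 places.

0.387

P(die before 11 | alive at 7) = 1 − l(11)/l(7) = 1 − 7652/12487 = (4835)/12487 = 0.387203.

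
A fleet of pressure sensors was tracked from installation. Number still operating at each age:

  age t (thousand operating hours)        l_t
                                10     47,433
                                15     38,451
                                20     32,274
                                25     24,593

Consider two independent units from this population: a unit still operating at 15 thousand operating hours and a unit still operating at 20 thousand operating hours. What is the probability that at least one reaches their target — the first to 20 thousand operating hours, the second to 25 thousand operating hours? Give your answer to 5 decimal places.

p₁ = l_20/l_15 = 32,274/38,451 = 0.839354; p₂ = l_25/l_20 = 24,593/32,274 = 0.762007.
P(at least one) = 1 − (1−p₁)(1−p₂) = 1 − 0.160646 × 0.237993 = 0.961767.

0.96177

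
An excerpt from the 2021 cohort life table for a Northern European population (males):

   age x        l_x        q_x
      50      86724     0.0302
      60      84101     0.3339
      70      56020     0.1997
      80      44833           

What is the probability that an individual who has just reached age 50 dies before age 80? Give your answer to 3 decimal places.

P(die before 80 | alive at 50) = 1 − l_80/l_50 = 1 − 44833/86724 = (41891)/86724 = 0.483038.

0.483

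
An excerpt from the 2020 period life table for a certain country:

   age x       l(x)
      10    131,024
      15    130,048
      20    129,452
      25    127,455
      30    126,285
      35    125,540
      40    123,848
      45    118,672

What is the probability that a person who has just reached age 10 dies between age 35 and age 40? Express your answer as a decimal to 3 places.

0.013

This is the probability of reaching 35 but not 40, conditional on being alive at 10: (l(35) − l(40)) / l(10).
= (125,540 − 123,848) / 131,024 = 1,692 / 131,024 = 0.012914.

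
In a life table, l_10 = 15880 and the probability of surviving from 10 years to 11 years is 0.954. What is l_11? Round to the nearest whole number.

15150

l_11 = l_10 × p = 15880 × 0.954 = 15150.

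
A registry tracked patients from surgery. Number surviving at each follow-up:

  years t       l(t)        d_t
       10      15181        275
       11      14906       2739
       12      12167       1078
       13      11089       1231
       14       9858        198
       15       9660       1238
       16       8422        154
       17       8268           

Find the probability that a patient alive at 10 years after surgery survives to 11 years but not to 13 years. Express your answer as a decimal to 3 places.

This is the probability of reaching 11 but not 13, conditional on being alive at 10: (l(11) − l(13)) / l(10).
= (14906 − 11089) / 15181 = 3817 / 15181 = 0.251433.

0.251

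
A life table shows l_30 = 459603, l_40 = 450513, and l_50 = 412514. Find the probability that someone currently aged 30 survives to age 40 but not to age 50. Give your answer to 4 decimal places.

0.0827

We want 10|10q30 = (l_40 − l_50)/l_30.
This is the probability of reaching 40 but not 50, conditional on being alive at 30: (l_40 − l_50) / l_30.
= (450513 − 412514) / 459603 = 37999 / 459603 = 0.082678.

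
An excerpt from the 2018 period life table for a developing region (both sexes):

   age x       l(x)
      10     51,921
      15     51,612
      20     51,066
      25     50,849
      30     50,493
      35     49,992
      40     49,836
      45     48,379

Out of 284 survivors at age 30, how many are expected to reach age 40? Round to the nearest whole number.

280

The relevant probability is 49,836/50,493 = 0.986988.
Expected number = 284 × 0.986988 = 280.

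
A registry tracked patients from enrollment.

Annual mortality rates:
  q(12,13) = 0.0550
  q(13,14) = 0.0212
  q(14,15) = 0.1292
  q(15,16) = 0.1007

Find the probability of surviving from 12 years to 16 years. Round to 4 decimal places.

Chaining the interval survival probabilities: (1 − 0.0550) × (1 − 0.0212) × (1 − 0.1292) × (1 − 0.1007).
= 0.9450 × 0.9788 × 0.8708 × 0.8993 = 0.724351.

0.7244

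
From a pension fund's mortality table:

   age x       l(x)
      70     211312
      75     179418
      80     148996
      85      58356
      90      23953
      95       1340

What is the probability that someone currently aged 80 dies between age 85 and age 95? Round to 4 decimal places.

0.3827

This is the probability of reaching 85 but not 95, conditional on being alive at 80: (l(85) − l(95)) / l(80).
= (58356 − 1340) / 148996 = 57016 / 148996 = 0.382668.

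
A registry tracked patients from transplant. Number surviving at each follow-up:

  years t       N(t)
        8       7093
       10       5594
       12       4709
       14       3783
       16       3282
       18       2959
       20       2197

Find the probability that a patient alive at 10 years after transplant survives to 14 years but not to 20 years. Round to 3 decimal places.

0.284

This is the probability of reaching 14 but not 20, conditional on being alive at 10: (N(14) − N(20)) / N(10).
= (3783 − 2197) / 5594 = 1586 / 5594 = 0.283518.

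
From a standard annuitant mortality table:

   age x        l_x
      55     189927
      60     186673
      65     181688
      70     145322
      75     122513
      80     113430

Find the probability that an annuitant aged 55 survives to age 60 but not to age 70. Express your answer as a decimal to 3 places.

0.218

This is the probability of reaching 60 but not 70, conditional on being alive at 55: (l_60 − l_70) / l_55.
= (186673 − 145322) / 189927 = 41351 / 189927 = 0.217720.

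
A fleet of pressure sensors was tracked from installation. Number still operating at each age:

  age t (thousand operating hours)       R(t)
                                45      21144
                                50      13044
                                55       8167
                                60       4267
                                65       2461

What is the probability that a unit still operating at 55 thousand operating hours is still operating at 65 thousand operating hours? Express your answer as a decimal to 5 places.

The conditional survival probability is R(65)/R(55) = 2461/8167 = 0.301335.

0.30133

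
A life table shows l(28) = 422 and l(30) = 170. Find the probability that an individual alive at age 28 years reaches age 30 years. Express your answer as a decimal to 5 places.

The conditional survival probability is l(30)/l(28) = 170/422 = 0.402844.

0.40284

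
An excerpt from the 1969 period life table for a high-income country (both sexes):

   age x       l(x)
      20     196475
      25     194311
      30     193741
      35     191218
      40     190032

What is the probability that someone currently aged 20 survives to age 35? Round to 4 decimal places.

0.9732

The conditional survival probability is l(35)/l(20) = 191218/196475 = 0.973243.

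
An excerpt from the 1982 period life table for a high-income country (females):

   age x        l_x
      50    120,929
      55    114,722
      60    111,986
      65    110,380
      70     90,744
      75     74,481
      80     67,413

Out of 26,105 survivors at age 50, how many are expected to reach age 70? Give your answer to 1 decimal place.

19588.9

The relevant probability is 90,744/120,929 = 0.750391.
Expected number = 26,105 × 0.750391 = 19588.9.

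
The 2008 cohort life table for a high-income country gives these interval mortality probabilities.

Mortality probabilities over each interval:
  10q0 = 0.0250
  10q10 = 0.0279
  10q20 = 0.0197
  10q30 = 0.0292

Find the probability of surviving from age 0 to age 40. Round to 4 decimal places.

0.9020

Chaining the interval survival probabilities: (1 − 0.0250) × (1 − 0.0279) × (1 − 0.0197) × (1 − 0.0292).
= 0.9750 × 0.9721 × 0.9803 × 0.9708 = 0.901995.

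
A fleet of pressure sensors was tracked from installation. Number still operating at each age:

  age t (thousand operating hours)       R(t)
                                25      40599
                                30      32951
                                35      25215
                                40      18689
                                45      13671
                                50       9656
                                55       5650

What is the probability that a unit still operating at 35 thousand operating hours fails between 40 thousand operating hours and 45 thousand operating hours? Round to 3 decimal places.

This is the probability of reaching 40 but not 45, conditional on being operational at 35: (R(40) − R(45)) / R(35).
= (18689 − 13671) / 25215 = 5018 / 25215 = 0.199009.

0.199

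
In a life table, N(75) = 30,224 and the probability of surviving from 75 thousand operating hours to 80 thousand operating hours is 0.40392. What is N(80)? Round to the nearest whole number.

N(80) = N(75) × p = 30,224 × 0.40392 = 12208.

12208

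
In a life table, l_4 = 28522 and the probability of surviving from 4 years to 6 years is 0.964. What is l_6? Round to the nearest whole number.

27495

l_6 = l_4 × p = 28522 × 0.964 = 27495.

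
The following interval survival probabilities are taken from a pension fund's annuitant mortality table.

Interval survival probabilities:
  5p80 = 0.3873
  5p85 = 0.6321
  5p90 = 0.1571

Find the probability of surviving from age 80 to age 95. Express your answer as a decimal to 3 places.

The overall survival probability is 0.3873 × 0.6321 × 0.1571.
= 0.038460.

0.038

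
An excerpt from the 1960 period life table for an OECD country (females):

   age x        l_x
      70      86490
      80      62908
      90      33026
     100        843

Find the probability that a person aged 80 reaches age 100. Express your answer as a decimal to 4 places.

We want 20p80 = l_100/l_80.
The conditional survival probability is l_100/l_80 = 843/62908 = 0.013401.

0.0134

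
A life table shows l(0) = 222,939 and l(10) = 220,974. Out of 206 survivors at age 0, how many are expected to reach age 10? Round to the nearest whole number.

204

The relevant probability is 220,974/222,939 = 0.991186.
Expected number = 206 × 0.991186 = 204.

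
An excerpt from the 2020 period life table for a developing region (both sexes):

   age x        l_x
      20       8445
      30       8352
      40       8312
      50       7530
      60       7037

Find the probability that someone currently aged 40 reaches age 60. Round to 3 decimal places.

0.847

The conditional survival probability is l_60/l_40 = 7037/8312 = 0.846607.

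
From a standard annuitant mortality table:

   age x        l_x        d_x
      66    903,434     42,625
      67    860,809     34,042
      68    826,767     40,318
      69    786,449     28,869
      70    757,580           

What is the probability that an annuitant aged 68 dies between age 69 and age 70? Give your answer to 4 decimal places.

We want 1|1q68 = (l_69 − l_70)/l_68.
This is the probability of reaching 69 but not 70, conditional on being alive at 68: (l_69 − l_70) / l_68.
= (786,449 − 757,580) / 826,767 = 28,869 / 826,767 = 0.034918.

0.0349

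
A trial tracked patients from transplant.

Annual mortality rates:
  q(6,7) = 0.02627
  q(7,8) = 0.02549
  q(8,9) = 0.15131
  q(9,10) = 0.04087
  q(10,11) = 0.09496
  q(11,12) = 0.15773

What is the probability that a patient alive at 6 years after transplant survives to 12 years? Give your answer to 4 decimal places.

0.5888

P(survive 6→12) = (1 − 0.02627) × (1 − 0.02549) × (1 − 0.15131) × (1 − 0.04087) × (1 − 0.09496) × (1 − 0.15773).
= 0.97373 × 0.97451 × 0.84869 × 0.95913 × 0.90504 × 0.84227 = 0.588804.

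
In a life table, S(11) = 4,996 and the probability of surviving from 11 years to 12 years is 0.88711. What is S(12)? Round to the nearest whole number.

4432

S(12) = S(11) × p = 4,996 × 0.88711 = 4432.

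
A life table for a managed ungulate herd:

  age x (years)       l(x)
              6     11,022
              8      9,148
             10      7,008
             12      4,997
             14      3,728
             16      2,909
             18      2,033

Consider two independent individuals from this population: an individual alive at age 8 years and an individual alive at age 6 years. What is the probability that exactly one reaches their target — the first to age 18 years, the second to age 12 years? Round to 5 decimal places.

0.47409

p₁ = l(18)/l(8) = 2,033/9,148 = 0.222234; p₂ = l(12)/l(6) = 4,997/11,022 = 0.453366.
P(exactly one) = p₁(1−p₂) + (1−p₁)p₂ = 0.121481 + 0.352613 = 0.474093.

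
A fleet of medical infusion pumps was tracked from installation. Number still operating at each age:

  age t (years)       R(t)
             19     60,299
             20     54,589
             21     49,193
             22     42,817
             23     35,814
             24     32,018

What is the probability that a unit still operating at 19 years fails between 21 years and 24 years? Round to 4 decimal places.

This is the probability of reaching 21 but not 24, conditional on being operational at 19: (R(21) − R(24)) / R(19).
= (49,193 − 32,018) / 60,299 = 17,175 / 60,299 = 0.284831.

0.2848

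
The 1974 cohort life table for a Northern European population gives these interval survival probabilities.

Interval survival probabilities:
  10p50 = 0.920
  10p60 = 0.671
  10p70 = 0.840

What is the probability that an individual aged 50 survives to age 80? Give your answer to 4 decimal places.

0.5185

30p50 = 0.920 × 0.671 × 0.840.
= 0.518549.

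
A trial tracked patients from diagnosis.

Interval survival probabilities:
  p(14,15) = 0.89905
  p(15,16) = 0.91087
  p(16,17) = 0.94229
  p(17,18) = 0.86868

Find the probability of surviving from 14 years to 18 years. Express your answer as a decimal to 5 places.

Survival from 14 to 18 is the product of surviving each interval: 0.89905 × 0.91087 × 0.94229 × 0.86868.
= 0.670324.

0.67032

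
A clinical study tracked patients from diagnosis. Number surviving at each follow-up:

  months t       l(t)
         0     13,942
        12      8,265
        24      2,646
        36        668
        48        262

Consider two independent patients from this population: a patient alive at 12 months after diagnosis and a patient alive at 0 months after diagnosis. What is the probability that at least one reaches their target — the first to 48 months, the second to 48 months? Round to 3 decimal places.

0.050

p₁ = l(48)/l(12) = 262/8,265 = 0.031700; p₂ = l(48)/l(0) = 262/13,942 = 0.018792.
P(at least one) = 1 − (1−p₁)(1−p₂) = 1 − 0.968300 × 0.981208 = 0.049896.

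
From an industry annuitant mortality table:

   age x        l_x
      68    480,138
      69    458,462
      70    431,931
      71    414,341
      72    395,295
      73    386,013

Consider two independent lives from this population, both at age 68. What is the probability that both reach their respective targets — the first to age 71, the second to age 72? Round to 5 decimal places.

0.71047

p₁ = l_71/l_68 = 414,341/480,138 = 0.862962; p₂ = l_72/l_68 = 395,295/480,138 = 0.823295.
P(both) = p₁ × p₂ = 0.862962 × 0.823295 = 0.710472.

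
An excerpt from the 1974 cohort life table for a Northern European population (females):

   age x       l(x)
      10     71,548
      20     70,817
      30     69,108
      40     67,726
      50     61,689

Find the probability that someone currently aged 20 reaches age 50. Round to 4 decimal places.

0.8711

The conditional survival probability is l(50)/l(20) = 61,689/70,817 = 0.871104.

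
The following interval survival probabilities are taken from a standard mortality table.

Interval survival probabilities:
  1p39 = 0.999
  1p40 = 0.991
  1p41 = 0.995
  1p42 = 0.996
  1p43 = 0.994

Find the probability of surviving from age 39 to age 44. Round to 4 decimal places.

Survival from 39 to 44 is the product of surviving each interval: 0.999 × 0.991 × 0.995 × 0.996 × 0.994.
= 0.975232.

0.9752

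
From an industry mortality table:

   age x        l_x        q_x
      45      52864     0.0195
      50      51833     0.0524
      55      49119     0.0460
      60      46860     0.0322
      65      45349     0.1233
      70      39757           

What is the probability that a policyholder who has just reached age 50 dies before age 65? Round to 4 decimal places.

0.1251

P(die before 65 | alive at 50) = 1 − l_65/l_50 = 1 − 45349/51833 = (6484)/51833 = 0.125094.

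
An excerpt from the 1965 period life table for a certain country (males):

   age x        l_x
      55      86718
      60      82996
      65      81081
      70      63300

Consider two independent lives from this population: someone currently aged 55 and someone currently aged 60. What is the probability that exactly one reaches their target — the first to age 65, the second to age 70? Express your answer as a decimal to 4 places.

p₁ = l_65/l_55 = 81081/86718 = 0.934996; p₂ = l_70/l_60 = 63300/82996 = 0.762687.
P(exactly one) = p₁(1−p₂) + (1−p₁)p₂ = 0.221887 + 0.049578 = 0.271464.

0.2715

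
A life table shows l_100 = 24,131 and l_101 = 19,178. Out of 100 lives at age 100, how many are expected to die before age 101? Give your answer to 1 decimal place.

The relevant probability is 1 − 19,178/24,131 = 0.205255.
Expected number = 100 × 0.205255 = 20.5.

20.5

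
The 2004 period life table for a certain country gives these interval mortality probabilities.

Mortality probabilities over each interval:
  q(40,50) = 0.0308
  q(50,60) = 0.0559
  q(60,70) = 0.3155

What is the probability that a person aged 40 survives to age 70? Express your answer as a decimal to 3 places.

0.626

Chaining the interval survival probabilities: (1 − 0.0308) × (1 − 0.0559) × (1 − 0.3155).
= 0.9692 × 0.9441 × 0.6845 = 0.626332.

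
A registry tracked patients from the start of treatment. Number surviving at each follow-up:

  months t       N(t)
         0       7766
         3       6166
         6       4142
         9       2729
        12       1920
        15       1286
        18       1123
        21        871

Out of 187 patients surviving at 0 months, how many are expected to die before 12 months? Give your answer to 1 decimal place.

140.8

The relevant probability is 1 − 1920/7766 = 0.752768.
Expected number = 187 × 0.752768 = 140.8.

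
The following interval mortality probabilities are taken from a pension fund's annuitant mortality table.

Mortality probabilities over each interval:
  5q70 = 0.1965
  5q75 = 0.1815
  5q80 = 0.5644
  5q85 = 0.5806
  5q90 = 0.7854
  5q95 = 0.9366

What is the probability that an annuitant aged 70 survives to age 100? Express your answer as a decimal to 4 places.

0.0016

Chaining the interval survival probabilities: (1 − 0.1965) × (1 − 0.1815) × (1 − 0.5644) × (1 − 0.5806) × (1 − 0.7854) × (1 − 0.9366).
= 0.8035 × 0.8185 × 0.4356 × 0.4194 × 0.2146 × 0.0634 = 0.001635.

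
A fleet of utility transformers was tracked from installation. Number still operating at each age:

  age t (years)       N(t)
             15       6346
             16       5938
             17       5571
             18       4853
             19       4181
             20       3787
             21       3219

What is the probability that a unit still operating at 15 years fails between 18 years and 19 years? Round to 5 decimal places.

0.10589

This is the probability of reaching 18 but not 19, conditional on being operational at 15: (N(18) − N(19)) / N(15).
= (4853 − 4181) / 6346 = 672 / 6346 = 0.105893.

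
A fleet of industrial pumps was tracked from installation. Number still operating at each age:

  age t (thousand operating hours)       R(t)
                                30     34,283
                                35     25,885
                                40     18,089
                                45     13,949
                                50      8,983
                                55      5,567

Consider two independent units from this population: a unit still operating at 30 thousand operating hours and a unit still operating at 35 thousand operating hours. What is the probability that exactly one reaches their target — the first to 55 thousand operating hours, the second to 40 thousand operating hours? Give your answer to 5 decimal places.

0.63425

p₁ = R(55)/R(30) = 5,567/34,283 = 0.162384; p₂ = R(40)/R(35) = 18,089/25,885 = 0.698822.
P(exactly one) = p₁(1−p₂) + (1−p₁)p₂ = 0.048906 + 0.585344 = 0.634251.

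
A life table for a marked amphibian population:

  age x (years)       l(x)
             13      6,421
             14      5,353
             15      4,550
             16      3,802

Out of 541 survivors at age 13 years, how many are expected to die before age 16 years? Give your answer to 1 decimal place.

220.7

The relevant probability is 1 − 3,802/6,421 = 0.407880.
Expected number = 541 × 0.407880 = 220.7.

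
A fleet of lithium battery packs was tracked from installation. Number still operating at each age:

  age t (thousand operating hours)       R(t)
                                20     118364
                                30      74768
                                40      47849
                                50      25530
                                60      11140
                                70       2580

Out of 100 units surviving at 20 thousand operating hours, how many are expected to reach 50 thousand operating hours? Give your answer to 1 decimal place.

21.6

The relevant probability is 25530/118364 = 0.215691.
Expected number = 100 × 0.215691 = 21.6.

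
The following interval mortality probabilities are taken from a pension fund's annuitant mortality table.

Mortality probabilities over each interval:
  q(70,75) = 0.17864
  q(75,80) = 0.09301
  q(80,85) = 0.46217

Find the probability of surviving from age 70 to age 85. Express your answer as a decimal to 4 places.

0.4007

Survival from 70 to 85 is the product of surviving each interval: (1 − 0.17864) × (1 − 0.09301) × (1 − 0.46217).
= 0.82136 × 0.90699 × 0.53783 = 0.400665.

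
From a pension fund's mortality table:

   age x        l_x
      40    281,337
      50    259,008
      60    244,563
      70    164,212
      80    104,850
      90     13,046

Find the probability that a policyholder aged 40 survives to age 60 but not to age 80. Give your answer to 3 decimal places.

0.497

We want 20|20q40 = (l_60 − l_80)/l_40.
This is the probability of reaching 60 but not 80, conditional on being alive at 40: (l_60 − l_80) / l_40.
= (244,563 − 104,850) / 281,337 = 139,713 / 281,337 = 0.496604.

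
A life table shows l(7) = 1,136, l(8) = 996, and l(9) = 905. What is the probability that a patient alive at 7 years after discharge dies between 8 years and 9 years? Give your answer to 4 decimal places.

This is the probability of reaching 8 but not 9, conditional on being alive at 7: (l(8) − l(9)) / l(7).
= (996 − 905) / 1,136 = 91 / 1,136 = 0.080106.

0.0801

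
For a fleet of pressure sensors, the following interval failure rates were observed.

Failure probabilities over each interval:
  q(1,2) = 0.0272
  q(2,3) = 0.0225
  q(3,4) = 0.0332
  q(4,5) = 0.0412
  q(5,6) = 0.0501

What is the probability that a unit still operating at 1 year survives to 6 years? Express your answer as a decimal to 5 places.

0.83730

The overall survival probability is (1 − 0.0272) × (1 − 0.0225) × (1 − 0.0332) × (1 − 0.0412) × (1 − 0.0501).
= 0.9728 × 0.9775 × 0.9668 × 0.9588 × 0.9499 = 0.837303.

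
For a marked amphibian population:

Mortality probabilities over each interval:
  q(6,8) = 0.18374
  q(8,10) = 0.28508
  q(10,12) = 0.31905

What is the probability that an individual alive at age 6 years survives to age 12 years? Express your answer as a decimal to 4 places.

The overall survival probability is (1 − 0.18374) × (1 − 0.28508) × (1 − 0.31905).
= 0.81626 × 0.71492 × 0.68095 = 0.397376.

0.3974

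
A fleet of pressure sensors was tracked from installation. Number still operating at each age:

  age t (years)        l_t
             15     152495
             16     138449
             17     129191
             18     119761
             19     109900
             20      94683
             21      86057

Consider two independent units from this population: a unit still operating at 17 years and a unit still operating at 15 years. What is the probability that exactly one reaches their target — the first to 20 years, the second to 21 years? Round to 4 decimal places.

p₁ = l_20/l_17 = 94683/129191 = 0.732892; p₂ = l_21/l_15 = 86057/152495 = 0.564327.
P(exactly one) = p₁(1−p₂) + (1−p₁)p₂ = 0.319301 + 0.150736 = 0.470038.

0.4700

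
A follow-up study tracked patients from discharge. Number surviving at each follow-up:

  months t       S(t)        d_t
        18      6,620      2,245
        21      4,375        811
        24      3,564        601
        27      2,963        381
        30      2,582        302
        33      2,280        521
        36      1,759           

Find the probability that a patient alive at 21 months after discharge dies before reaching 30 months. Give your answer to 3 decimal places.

0.410

P(die before 30 | alive at 21) = 1 − S(30)/S(21) = 1 − 2,582/4,375 = (1,793)/4,375 = 0.409829.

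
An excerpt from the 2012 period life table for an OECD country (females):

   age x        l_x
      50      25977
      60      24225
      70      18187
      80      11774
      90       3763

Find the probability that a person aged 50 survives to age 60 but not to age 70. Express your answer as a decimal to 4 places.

We want 10|10q50 = (l_60 − l_70)/l_50.
This is the probability of reaching 60 but not 70, conditional on being alive at 50: (l_60 − l_70) / l_50.
= (24225 − 18187) / 25977 = 6038 / 25977 = 0.232436.

0.2324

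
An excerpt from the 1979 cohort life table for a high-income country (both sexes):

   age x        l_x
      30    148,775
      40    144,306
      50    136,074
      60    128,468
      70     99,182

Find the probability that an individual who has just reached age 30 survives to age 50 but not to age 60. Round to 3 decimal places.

0.051

We want 20|10q30 = (l_50 − l_60)/l_30.
This is the probability of reaching 50 but not 60, conditional on being alive at 30: (l_50 − l_60) / l_30.
= (136,074 − 128,468) / 148,775 = 7,606 / 148,775 = 0.051124.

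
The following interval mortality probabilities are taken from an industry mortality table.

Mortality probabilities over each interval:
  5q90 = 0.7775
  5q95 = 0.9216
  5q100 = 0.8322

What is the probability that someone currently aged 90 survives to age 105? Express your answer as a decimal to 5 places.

0.00293

The overall survival probability is (1 − 0.7775) × (1 − 0.9216) × (1 − 0.8322).
= 0.2225 × 0.0784 × 0.1678 = 0.002927.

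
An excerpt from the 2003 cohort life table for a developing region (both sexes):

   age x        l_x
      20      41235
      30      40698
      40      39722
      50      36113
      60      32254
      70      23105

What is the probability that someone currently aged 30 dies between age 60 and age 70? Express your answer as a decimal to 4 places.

We want 30|10q30 = (l_60 − l_70)/l_30.
This is the probability of reaching 60 but not 70, conditional on being alive at 30: (l_60 − l_70) / l_30.
= (32254 − 23105) / 40698 = 9149 / 40698 = 0.224802.

0.2248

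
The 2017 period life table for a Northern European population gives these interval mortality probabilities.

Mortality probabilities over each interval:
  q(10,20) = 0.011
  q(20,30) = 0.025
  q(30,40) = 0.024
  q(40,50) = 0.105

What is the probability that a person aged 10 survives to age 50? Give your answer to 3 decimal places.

The overall survival probability is (1 − 0.011) × (1 − 0.025) × (1 − 0.024) × (1 − 0.105).
= 0.989 × 0.975 × 0.976 × 0.895 = 0.842313.

0.842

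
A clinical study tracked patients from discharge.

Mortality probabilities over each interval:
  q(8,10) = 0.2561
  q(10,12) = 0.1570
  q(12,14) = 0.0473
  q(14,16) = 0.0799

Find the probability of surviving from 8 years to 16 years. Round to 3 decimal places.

P(survive 8→16) = (1 − 0.2561) × (1 − 0.1570) × (1 − 0.0473) × (1 − 0.0799).
= 0.7439 × 0.8430 × 0.9527 × 0.9201 = 0.549710.

0.550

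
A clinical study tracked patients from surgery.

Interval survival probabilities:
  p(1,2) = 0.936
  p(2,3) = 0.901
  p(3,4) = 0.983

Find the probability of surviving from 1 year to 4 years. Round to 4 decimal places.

0.8290

Survival from 1 to 4 is the product of surviving each interval: 0.936 × 0.901 × 0.983.
= 0.828999.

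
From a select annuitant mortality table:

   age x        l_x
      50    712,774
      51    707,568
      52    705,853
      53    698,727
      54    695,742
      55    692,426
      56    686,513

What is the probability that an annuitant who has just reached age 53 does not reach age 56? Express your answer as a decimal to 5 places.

P(die before 56 | alive at 53) = 1 − l_56/l_53 = 1 − 686,513/698,727 = (12,214)/698,727 = 0.017480.

0.01748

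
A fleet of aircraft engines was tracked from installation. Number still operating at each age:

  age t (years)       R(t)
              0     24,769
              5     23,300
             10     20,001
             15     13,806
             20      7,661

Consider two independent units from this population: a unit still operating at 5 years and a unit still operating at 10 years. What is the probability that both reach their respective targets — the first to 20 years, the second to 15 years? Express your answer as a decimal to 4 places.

0.2270

p₁ = R(20)/R(5) = 7,661/23,300 = 0.328798; p₂ = R(15)/R(10) = 13,806/20,001 = 0.690265.
P(both) = p₁ × p₂ = 0.328798 × 0.690265 = 0.226958.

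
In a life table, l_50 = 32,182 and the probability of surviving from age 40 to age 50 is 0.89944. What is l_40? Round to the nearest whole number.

l_40 = l_50 / p = 32,182 / 0.89944 = 35780.

35780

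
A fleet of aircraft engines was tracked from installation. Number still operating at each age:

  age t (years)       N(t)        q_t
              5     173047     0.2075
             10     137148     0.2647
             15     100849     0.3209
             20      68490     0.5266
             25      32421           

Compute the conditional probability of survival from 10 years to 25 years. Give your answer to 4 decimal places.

0.2364

The conditional survival probability is N(25)/N(10) = 32421/137148 = 0.236394.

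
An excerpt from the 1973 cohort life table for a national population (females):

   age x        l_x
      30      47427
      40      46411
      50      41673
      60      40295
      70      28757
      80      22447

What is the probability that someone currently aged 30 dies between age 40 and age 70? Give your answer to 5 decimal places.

0.37224

We want 10|30q30 = (l_40 − l_70)/l_30.
This is the probability of reaching 40 but not 70, conditional on being alive at 30: (l_40 − l_70) / l_30.
= (46411 − 28757) / 47427 = 17654 / 47427 = 0.372235.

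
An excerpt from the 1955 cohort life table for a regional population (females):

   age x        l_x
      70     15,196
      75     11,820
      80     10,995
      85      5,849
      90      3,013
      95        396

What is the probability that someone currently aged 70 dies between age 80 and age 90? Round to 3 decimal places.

0.525

This is the probability of reaching 80 but not 90, conditional on being alive at 70: (l_80 − l_90) / l_70.
= (10,995 − 3,013) / 15,196 = 7,982 / 15,196 = 0.525270.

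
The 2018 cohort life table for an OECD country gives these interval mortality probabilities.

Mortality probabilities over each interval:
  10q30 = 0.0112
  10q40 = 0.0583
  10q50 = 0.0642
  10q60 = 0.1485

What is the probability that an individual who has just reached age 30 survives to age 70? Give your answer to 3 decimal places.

0.742

40p30 = (1 − 0.0112) × (1 − 0.0583) × (1 − 0.0642) × (1 − 0.1485).
= 0.9888 × 0.9417 × 0.9358 × 0.8515 = 0.741974.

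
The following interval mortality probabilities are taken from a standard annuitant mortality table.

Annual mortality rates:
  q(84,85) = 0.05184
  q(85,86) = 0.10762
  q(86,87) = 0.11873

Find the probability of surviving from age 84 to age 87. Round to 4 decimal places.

Chaining the interval survival probabilities: (1 − 0.05184) × (1 − 0.10762) × (1 − 0.11873).
= 0.94816 × 0.89238 × 0.88127 = 0.745659.

0.7457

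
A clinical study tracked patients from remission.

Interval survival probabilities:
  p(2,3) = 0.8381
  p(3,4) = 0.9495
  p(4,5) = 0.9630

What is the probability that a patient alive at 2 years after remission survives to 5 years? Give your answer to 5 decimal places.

0.76633

The overall survival probability is 0.8381 × 0.9495 × 0.9630.
= 0.766332.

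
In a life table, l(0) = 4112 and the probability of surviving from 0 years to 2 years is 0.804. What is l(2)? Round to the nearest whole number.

3306

l(2) = l(0) × p = 4112 × 0.804 = 3306.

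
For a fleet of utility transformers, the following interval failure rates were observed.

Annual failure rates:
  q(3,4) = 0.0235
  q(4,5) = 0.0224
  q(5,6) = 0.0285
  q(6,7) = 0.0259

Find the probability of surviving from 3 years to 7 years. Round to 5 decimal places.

P(survive 3→7) = (1 − 0.0235) × (1 − 0.0224) × (1 − 0.0285) × (1 − 0.0259).
= 0.9765 × 0.9776 × 0.9715 × 0.9741 = 0.903399.

0.90340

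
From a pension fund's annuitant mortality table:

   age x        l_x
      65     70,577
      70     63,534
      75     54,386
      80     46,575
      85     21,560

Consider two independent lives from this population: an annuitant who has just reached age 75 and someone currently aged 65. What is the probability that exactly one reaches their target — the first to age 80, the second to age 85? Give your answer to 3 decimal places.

p₁ = l_80/l_75 = 46,575/54,386 = 0.856378; p₂ = l_85/l_65 = 21,560/70,577 = 0.305482.
P(exactly one) = p₁(1−p₂) + (1−p₁)p₂ = 0.594770 + 0.043874 = 0.638644.

0.639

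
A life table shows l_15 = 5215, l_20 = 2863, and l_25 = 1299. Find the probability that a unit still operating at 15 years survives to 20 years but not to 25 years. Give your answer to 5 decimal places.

This is the probability of reaching 20 but not 25, conditional on being operational at 15: (l_20 − l_25) / l_15.
= (2863 − 1299) / 5215 = 1564 / 5215 = 0.299904.

0.29990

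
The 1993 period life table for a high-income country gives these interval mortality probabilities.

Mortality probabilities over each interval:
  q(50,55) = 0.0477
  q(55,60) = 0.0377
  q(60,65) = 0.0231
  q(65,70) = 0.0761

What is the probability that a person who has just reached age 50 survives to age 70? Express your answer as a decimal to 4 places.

Chaining the interval survival probabilities: (1 − 0.0477) × (1 − 0.0377) × (1 − 0.0231) × (1 − 0.0761).
= 0.9523 × 0.9623 × 0.9769 × 0.9239 = 0.827103.

0.8271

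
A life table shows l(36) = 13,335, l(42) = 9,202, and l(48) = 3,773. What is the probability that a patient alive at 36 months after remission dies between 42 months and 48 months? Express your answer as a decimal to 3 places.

This is the probability of reaching 42 but not 48, conditional on being alive at 36: (l(42) − l(48)) / l(36).
= (9,202 − 3,773) / 13,335 = 5,429 / 13,335 = 0.407124.

0.407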